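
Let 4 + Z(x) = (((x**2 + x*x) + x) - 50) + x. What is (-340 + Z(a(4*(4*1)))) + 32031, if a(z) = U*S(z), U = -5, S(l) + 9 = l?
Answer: 34017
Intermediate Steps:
S(l) = -9 + l
a(z) = 45 - 5*z (a(z) = -5*(-9 + z) = 45 - 5*z)
Z(x) = -54 + 2*x + 2*x**2 (Z(x) = -4 + ((((x**2 + x*x) + x) - 50) + x) = -4 + ((((x**2 + x**2) + x) - 50) + x) = -4 + (((2*x**2 + x) - 50) + x) = -4 + (((x + 2*x**2) - 50) + x) = -4 + ((-50 + x + 2*x**2) + x) = -4 + (-50 + 2*x + 2*x**2) = -54 + 2*x + 2*x**2)
(-340 + Z(a(4*(4*1)))) + 32031 = (-340 + (-54 + 2*(45 - 20*4*1) + 2*(45 - 20*4*1)**2)) + 32031 = (-340 + (-54 + 2*(45 - 20*4) + 2*(45 - 20*4)**2)) + 32031 = (-340 + (-54 + 2*(45 - 5*16) + 2*(45 - 5*16)**2)) + 32031 = (-340 + (-54 + 2*(45 - 80) + 2*(45 - 80)**2)) + 32031 = (-340 + (-54 + 2*(-35) + 2*(-35)**2)) + 32031 = (-340 + (-54 - 70 + 2*1225)) + 32031 = (-340 + (-54 - 70 + 2450)) + 32031 = (-340 + 2326) + 32031 = 1986 + 32031 = 34017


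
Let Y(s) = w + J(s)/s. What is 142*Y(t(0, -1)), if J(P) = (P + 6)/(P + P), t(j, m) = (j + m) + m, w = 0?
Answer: 71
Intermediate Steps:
t(j, m) = j + 2*m
J(P) = (6 + P)/(2*P) (J(P) = (6 + P)/((2*P)) = (6 + P)*(1/(2*P)) = (6 + P)/(2*P))
Y(s) = (6 + s)/(2*s²) (Y(s) = 0 + ((6 + s)/(2*s))/s = 0 + (6 + s)/(2*s²) = (6 + s)/(2*s²))
142*Y(t(0, -1)) = 142*((6 + (0 + 2*(-1)))/(2*(0 + 2*(-1))²)) = 142*((6 + (0 - 2))/(2*(0 - 2)²)) = 142*((½)*(6 - 2)/(-2)²) = 142*((½)*(¼)*4) = 142*(½) = 71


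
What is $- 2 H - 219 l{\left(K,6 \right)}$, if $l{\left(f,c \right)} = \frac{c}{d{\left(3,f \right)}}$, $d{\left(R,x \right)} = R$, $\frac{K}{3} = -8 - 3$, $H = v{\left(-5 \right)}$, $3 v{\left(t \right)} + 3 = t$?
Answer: $- \frac{1298}{3} \approx -432.67$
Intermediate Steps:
$v{\left(t \right)} = -1 + \frac{t}{3}$
$H = - \frac{8}{3}$ ($H = -1 + \frac{1}{3} \left(-5\right) = -1 - \frac{5}{3} = - \frac{8}{3} \approx -2.6667$)
$K = -33$ ($K = 3 \left(-8 - 3\right) = 3 \left(-11\right) = -33$)
$l{\left(f,c \right)} = \frac{c}{3}$
$- 2 H - 219 l{\left(K,6 \right)} = \left(-2\right) \left(- \frac{8}{3}\right) - 219 \cdot \frac{1}{3} \cdot 6 = \frac{16}{3} - 438 = - \frac{1298}{3}$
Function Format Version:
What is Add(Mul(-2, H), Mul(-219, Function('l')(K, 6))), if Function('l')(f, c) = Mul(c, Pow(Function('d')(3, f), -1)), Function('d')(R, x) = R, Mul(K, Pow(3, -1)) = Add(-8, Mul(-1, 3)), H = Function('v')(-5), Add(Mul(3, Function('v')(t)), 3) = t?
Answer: Rational(-1298, 3) ≈ -432.67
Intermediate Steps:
Function('v')(t) = Add(-1, Mul(Rational(1, 3), t))
H = Rational(-8, 3) (H = Add(-1, Mul(Rational(1, 3), -5)) = Add(-1, Rational(-5, 3)) = Rational(-8, 3) ≈ -2.6667)
K = -33 (K = Mul(3, Add(-8, Mul(-1, 3))) = Mul(3, Add(-8, -3)) = Mul(3, -11) = -33)
Function('l')(f, c) = Mul(Rational(1, 3), c) (Function('l')(f, c) = Mul(c, Pow(3, -1)) = Mul(c, Rational(1, 3)) = Mul(Rational(1, 3), c))
Add(Mul(-2, H), Mul(-219, Function('l')(K, 6))) = Add(Mul(-2, Rational(-8, 3)), Mul(-219, Mul(Rational(1, 3), 6))) = Add(Rational(16, 3), Mul(-219, 2)) = Add(Rational(16, 3), -438) = Rational(-1298, 3)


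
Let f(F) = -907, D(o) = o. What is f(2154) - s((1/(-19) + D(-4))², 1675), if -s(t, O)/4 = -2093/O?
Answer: -1527597/1675 ≈ -912.00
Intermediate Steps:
s(t, O) = 8372/O (s(t, O) = -(-8372)/O = 8372/O)
f(2154) - s((1/(-19) + D(-4))², 1675) = -907 - 8372/1675 = -1527597/1675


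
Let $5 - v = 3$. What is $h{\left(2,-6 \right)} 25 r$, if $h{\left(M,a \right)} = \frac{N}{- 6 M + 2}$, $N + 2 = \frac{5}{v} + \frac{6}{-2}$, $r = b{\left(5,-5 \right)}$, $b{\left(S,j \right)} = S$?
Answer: $\frac{125}{4} \approx 31.25$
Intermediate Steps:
$v = 2$ ($v = 5 - 3 = 2$)
$r = 5$
$N = - \frac{5}{2}$ ($N = -2 + \left(\frac{5}{2} + \frac{6}{-2}\right) = -2 + \left(5 \cdot \frac{1}{2} + 6 \left(- \frac{1}{2}\right)\right) = -2 + \left(\frac{5}{2} - 3\right) = -2 - \frac{1}{2} = - \frac{5}{2} \approx -2.5$)
$h{\left(M,a \right)} = - \frac{5}{2 \left(2 - 6 M\right)}$ ($h{\left(M,a \right)} = - \frac{5}{2 \left(- 6 M + 2\right)} = - \frac{5}{2 \left(2 - 6 M\right)}$)
$h{\left(2,-6 \right)} 25 r = \frac{5}{4 \left(-1 + 3 \cdot 2\right)} 25 \cdot 5 = \frac{5}{4 \left(-1 + 6\right)} 25 \cdot 5 = \frac{5}{4 \cdot 5} \cdot 25 \cdot 5 = \frac{5}{4} \cdot \frac{1}{5} \cdot 25 \cdot 5 = \frac{1}{4} \cdot 25 \cdot 5 = \frac{25}{4} \cdot 5 = \frac{125}{4}$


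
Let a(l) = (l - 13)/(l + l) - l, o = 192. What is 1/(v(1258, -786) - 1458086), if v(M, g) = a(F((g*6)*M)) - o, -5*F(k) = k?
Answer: -59327280/156910160604493 ≈ -3.7810e-7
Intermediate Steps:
F(k) = -k/5
a(l) = -l + (-13 + l)/(2*l) (a(l) = (-13 + l)/((2*l)) - l = (-13 + l)*(1/(2*l)) - l = (-13 + l)/(2*l) - l = -l + (-13 + l)/(2*l))
v(M, g) = -383/2 + 6*M*g/5 + 65/(12*M*g) (v(M, g) = (½ - (-1)*(g*6)*M/5 - 13*(-5/(6*M*g))/2) - 1*192 = (½ - (-1)*(6*g)*M/5 - 13*(-5/(6*M*g))/2) - 192 = (½ - (-1)*6*M*g/5 - 13*(-5/(6*M*g))/2) - 192 = (½ - (-6)*M*g/5 - 13*(-5/(6*M*g))/2) - 192 = (½ + 6*M*g/5 - (-65)/(12*M*g)) - 192 = (½ + 6*M*g/5 + 65/(12*M*g)) - 192 = -383/2 + 6*M*g/5 + 65/(12*M*g))
1/(v(1258, -786) - 1458086) = 1/((-383/2 + (6/5)*1258*(-786) + (65/12)/(1258*(-786))) - 1458086) = 1/((-383/2 - 5932728/5 + (65/12)*(1/1258)*(-1/786)) - 1458086) = 1/((-383/2 - 5932728/5 - 65/11865456) - 1458086) = 1/(-70405884218413/59327280 - 1458086) = 1/(-156910160604493/59327280) = -59327280/156910160604493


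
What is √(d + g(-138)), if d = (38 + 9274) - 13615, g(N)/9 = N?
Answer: I*√5545 ≈ 74.465*I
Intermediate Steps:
g(N) = 9*N
d = -4303 (d = 9312 - 13615 = -4303)
√(d + g(-138)) = √(-4303 + 9*(-138)) = √(-4303 - 1242) = √(-5545) = I*√5545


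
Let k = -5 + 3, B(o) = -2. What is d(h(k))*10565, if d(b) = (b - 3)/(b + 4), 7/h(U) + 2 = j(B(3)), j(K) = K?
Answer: -200735/9 ≈ -22304.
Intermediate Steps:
k = -2
h(U) = -7/4 (h(U) = 7/(-2 - 2) = 7/(-4) = 7*(-¼) = -7/4)
d(b) = (-3 + b)/(4 + b)
d(h(k))*10565 = ((-3 - 7/4)/(4 - 7/4))*10565 = (-19/4/(9/4))*10565 = ((4/9)*(-19/4))*10565 = -19/9*10565 = -200735/9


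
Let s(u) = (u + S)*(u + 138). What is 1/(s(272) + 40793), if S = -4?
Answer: 1/150673 ≈ 6.6369e-6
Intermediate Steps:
s(u) = (-4 + u)*(138 + u) (s(u) = (u - 4)*(u + 138) = (-4 + u)*(138 + u))
1/(s(272) + 40793) = 1/((-552 + 272² + 134*272) + 40793) = 1/((-552 + 73984 + 36448) + 40793) = 1/(109880 + 40793) = 1/150673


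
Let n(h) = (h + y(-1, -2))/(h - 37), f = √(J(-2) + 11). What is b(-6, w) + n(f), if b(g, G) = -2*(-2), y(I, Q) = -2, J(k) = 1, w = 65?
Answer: 5490/1357 - 70*√3/1357 ≈ 3.9563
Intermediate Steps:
f = 2*√3 (f = √(1 + 11) = √12 = 2*√3 ≈ 3.4641)
n(h) = (-2 + h)/(-37 + h) (n(h) = (h - 2)/(h - 37) = (-2 + h)/(-37 + h))
b(g, G) = 4
b(-6, w) + n(f) = 4 + (-2 + 2*√3)/(-37 + 2*√3)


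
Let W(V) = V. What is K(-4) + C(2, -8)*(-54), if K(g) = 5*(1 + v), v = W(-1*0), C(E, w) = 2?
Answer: -103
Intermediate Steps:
v = 0 (v = -1*0 = 0)
K(g) = 5 (K(g) = 5*(1 + 0) = 5*1 = 5)
K(-4) + C(2, -8)*(-54) = 5 + 2*(-54) = 5 - 108 = -103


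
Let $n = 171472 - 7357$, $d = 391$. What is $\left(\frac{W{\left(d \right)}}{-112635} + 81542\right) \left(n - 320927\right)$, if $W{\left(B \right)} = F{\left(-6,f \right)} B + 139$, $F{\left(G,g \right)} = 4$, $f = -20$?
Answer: $- \frac{1440236907803204}{112635} \approx -1.2787 \cdot 10^{10}$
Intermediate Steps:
$n = 164115$
$W{\left(B \right)} = 139 + 4 B$ ($W{\left(B \right)} = 4 B + 139 = 139 + 4 B$)
$\left(\frac{W{\left(d \right)}}{-112635} + 81542\right) \left(n - 320927\right) = \left(\frac{139 + 4 \cdot 391}{-112635} + 81542\right) \left(164115 - 320927\right) = \left(\left(139 + 1564\right) \left(- \frac{1}{112635}\right) + 81542\right) \left(-156812\right) = \left(1703 \left(- \frac{1}{112635}\right) + 81542\right) \left(-156812\right) = \left(- \frac{1703}{112635} + 81542\right) \left(-156812\right) = \frac{9184481467}{112635} \left(-156812\right) = - \frac{1440236907803204}{112635}$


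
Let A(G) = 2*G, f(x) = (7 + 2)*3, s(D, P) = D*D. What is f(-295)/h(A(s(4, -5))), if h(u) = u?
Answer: 27/32 ≈ 0.84375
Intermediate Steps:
s(D, P) = D**2
f(x) = 27 (f(x) = 9*3 = 27)
f(-295)/h(A(s(4, -5))) = 27/((2*4**2)) = 27/((2*16)) = 27/32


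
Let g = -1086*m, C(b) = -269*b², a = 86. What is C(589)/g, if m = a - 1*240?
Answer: -93321749/167244 ≈ -558.00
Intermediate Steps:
m = -154 (m = 86 - 1*240 = 86 - 240 = -154)
g = 167244 (g = -1086*(-154) = 167244)
C(589)/g = -269*589²/167244 = -269*346921*(1/167244) = -93321749*1/167244 = -93321749/167244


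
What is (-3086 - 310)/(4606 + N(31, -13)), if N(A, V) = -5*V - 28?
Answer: -3396/4643 ≈ -0.73142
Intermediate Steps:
N(A, V) = -28 - 5*V
(-3086 - 310)/(4606 + N(31, -13)) = (-3086 - 310)/(4606 + (-28 - 5*(-13))) = -3396/(4606 + (-28 + 65)) = -3396/(4606 + 37) = -3396/4643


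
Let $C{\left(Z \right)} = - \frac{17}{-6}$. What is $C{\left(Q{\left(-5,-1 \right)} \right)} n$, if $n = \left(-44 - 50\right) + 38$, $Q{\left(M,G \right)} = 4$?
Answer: $- \frac{476}{3} \approx -158.67$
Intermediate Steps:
$n = -56$ ($n = -94 + 38 = -56$)
$C{\left(Z \right)} = \frac{17}{6}$ ($C{\left(Z \right)} = \left(-17\right) \left(- \frac{1}{6}\right) = \frac{17}{6}$)
$C{\left(Q{\left(-5,-1 \right)} \right)} n = \frac{17}{6} \left(-56\right) = - \frac{476}{3}$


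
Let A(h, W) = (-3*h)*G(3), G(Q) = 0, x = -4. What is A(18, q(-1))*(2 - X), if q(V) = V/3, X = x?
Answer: 0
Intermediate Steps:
X = -4
q(V) = V/3 (q(V) = V*(1/3) = V/3)
A(h, W) = 0 (A(h, W) = -3*h*0 = 0)
A(18, q(-1))*(2 - X) = 0*(2 - 1*(-4)) = 0*(2 + 4) = 0*6 = 0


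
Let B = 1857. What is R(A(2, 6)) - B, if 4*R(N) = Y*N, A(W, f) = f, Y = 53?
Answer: -3555/2 ≈ -1777.5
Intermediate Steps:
R(N) = 53*N/4 (R(N) = (53*N)/4 = 53*N/4)
R(A(2, 6)) - B = (53/4)*6 - 1*1857 = 159/2 - 1857 = -3555/2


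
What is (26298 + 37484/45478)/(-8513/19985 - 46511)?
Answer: -2987802286385/5284150488168 ≈ -0.56543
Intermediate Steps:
(26298 + 37484/45478)/(-8513/19985 - 46511) = (26298 + 37484*(1/45478))/(-8513*1/19985 - 46511) = (26298 + 18742/22739)/(-8513/19985 - 46511) = 598008964/(22739*(-929530848/19985)) = (598008964/22739)*(-19985/929530848) = -2987802286385/5284150488168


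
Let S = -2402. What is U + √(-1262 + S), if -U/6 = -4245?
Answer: 25470 + 4*I*√229 ≈ 25470.0 + 60.531*I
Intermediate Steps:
U = 25470 (U = -6*(-4245) = 25470)
U + √(-1262 + S) = 25470 + √(-1262 - 2402) = 25470 + √(-3664) = 25470 + 4*I*√229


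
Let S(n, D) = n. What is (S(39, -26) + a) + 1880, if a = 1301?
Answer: 3220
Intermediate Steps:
(S(39, -26) + a) + 1880 = (39 + 1301) + 1880 = 1340 + 1880 = 3220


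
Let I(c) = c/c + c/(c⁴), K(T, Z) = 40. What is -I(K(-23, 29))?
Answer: -64001/64000 ≈ -1.0000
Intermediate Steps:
I(c) = 1 + c⁻³ (I(c) = 1 + c/c⁴ = 1 + c⁻³)
-I(K(-23, 29)) = -(1 + 40⁻³) = -(1 + 1/64000) = -1*64001/64000 = -64001/64000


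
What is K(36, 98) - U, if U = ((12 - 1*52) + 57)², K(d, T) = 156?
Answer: -133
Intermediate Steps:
U = 289 (U = ((12 - 52) + 57)² = (-40 + 57)² = 17² = 289)
K(36, 98) - U = 156 - 1*289 = 156 - 289 = -133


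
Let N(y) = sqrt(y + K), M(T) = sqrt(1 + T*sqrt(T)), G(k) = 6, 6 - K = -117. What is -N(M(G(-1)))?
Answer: -sqrt(123 + sqrt(1 + 6*sqrt(6))) ≈ -11.268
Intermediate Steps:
K = 123 (K = 6 - 1*(-117) = 6 + 117 = 123)
M(T) = sqrt(1 + T**(3/2))
N(y) = sqrt(123 + y) (N(y) = sqrt(y + 123) = sqrt(123 + y))
-N(M(G(-1))) = -sqrt(123 + sqrt(1 + 6**(3/2))) = -sqrt(123 + sqrt(1 + 6*sqrt(6)))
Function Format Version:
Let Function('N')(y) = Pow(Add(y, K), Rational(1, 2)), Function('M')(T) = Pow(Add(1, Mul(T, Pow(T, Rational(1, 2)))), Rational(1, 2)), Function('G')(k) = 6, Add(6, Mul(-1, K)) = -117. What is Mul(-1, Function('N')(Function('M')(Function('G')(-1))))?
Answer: Mul(-1, Pow(Add(123, Pow(Add(1, Mul(6, Pow(6, Rational(1, 2)))), Rational(1, 2))), Rational(1, 2))) ≈ -11.268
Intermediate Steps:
K = 123 (K = Add(6, Mul(-1, -117)) = Add(6, 117) = 123)
Function('M')(T) = Pow(Add(1, Pow(T, Rational(3, 2))), Rational(1, 2))
Function('N')(y) = Pow(Add(123, y), Rational(1, 2)) (Function('N')(y) = Pow(Add(y, 123), Rational(1, 2)) = Pow(Add(123, y), Rational(1, 2)))
Mul(-1, Function('N')(Function('M')(Function('G')(-1)))) = Mul(-1, Pow(Add(123, Pow(Add(1, Pow(6, Rational(3, 2))), Rational(1, 2))), Rational(1, 2))) = Mul(-1, Pow(Add(123, Pow(Add(1, Mul(6, Pow(6, Rational(1, 2)))), Rational(1, 2))), Rational(1, 2)))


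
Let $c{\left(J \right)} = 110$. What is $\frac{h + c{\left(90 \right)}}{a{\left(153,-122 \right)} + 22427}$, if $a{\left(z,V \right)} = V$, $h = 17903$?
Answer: $\frac{18013}{22305} \approx 0.80758$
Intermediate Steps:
$\frac{h + c{\left(90 \right)}}{a{\left(153,-122 \right)} + 22427} = \frac{17903 + 110}{-122 + 22427} = \frac{18013}{22305}$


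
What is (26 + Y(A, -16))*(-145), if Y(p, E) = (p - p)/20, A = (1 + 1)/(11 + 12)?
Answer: -3770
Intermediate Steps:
A = 2/23 ≈ 0.086957
Y(p, E) = 0 (Y(p, E) = 0*(1/20) = 0)
(26 + Y(A, -16))*(-145) = (26 + 0)*(-145) = 26*(-145) = -3770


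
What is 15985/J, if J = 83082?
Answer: 15985/83082 ≈ 0.19240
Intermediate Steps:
15985/J = 15985/83082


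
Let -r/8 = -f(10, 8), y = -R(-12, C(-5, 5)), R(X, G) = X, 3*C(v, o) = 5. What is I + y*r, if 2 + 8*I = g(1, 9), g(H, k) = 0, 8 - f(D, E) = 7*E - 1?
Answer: -18049/4 ≈ -4512.3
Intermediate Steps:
f(D, E) = 9 - 7*E (f(D, E) = 8 - (7*E - 1) = 8 - (-1 + 7*E) = 8 + (1 - 7*E) = 9 - 7*E)
C(v, o) = 5/3 (C(v, o) = (1/3)*5 = 5/3)
y = 12 (y = -1*(-12) = 12)
I = -1/4 (I = -1/4 + (1/8)*0 = -1/4 + 0 = -1/4 ≈ -0.25000)
r = -376 (r = -(-8)*(9 - 7*8) = -(-8)*(9 - 56) = -(-8)*(-47) = -8*47 = -376)
I + y*r = -1/4 + 12*(-376) = -1/4 - 4512 = -18049/4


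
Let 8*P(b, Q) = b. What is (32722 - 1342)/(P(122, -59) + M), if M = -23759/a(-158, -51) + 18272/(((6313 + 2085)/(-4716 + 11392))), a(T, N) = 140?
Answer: 2305880850/1056008983 ≈ 2.1836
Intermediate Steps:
P(b, Q) = b/8
M = 8439106999/587860 (M = -23759/140 + 18272/(((6313 + 2085)/(-4716 + 11392))) = -23759*1/140 + 18272/((8398/6676)) = -23759/140 + 18272/((8398*(1/6676))) = -23759/140 + 18272/(4199/3338) = -23759/140 + 18272*(3338/4199) = -23759/140 + 60991936/4199 = 8439106999/587860 ≈ 14356.)
(32722 - 1342)/(P(122, -59) + M) = (32722 - 1342)/((⅛)*122 + 8439106999/587860) = 31380/(61/4 + 8439106999/587860) = 31380/(2112017966/146965) = 31380*(146965/2112017966) = 2305880850/1056008983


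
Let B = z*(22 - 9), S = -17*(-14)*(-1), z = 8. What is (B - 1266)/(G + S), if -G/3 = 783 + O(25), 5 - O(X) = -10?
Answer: 83/188 ≈ 0.44149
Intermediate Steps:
O(X) = 15 (O(X) = 5 - 1*(-10) = 5 + 10 = 15)
G = -2394 (G = -3*(783 + 15) = -3*798 = -2394)
S = -238 (S = 238*(-1) = -238)
B = 104 (B = 8*(22 - 9) = 8*13 = 104)
(B - 1266)/(G + S) = (104 - 1266)/(-2394 - 238) = -1162/(-2632) = -1162*(-1/2632) = 83/188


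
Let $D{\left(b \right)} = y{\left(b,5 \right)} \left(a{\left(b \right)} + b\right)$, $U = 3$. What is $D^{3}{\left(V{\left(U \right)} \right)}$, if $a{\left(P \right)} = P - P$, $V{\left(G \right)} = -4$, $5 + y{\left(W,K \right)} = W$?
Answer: $46656$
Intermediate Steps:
$y{\left(W,K \right)} = -5 + W$
$a{\left(P \right)} = 0$
$D{\left(b \right)} = b \left(-5 + b\right)$ ($D{\left(b \right)} = \left(-5 + b\right) \left(0 + b\right) = \left(-5 + b\right) b = b \left(-5 + b\right)$)
$D^{3}{\left(V{\left(U \right)} \right)} = \left(- 4 \left(-5 - 4\right)\right)^{3} = \left(\left(-4\right) \left(-9\right)\right)^{3} = 36^{3} = 46656$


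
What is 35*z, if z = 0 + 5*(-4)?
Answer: -700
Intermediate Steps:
z = -20 (z = 0 - 20 = -20)
35*z = 35*(-20) = -700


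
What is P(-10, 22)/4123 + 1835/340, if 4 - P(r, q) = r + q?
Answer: 1512597/280364 ≈ 5.3951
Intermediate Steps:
P(r, q) = 4 - q - r (P(r, q) = 4 - (r + q) = 4 - (q + r) = 4 + (-q - r) = 4 - q - r)
P(-10, 22)/4123 + 1835/340 = (4 - 1*22 - 1*(-10))/4123 + 1835/340 = (4 - 22 + 10)*(1/4123) + 1835*(1/340) = -8*1/4123 + 367/68 = -8/4123 + 367/68 = 1512597/280364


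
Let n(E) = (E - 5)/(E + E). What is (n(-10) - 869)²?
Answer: 12061729/16 ≈ 7.5386e+5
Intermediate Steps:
n(E) = (-5 + E)/(2*E) (n(E) = (-5 + E)/((2*E)) = (-5 + E)*(1/(2*E)) = (-5 + E)/(2*E))
(n(-10) - 869)² = ((½)*(-5 - 10)/(-10) - 869)² = ((½)*(-⅒)*(-15) - 869)² = (¾ - 869)² = (-3473/4)² = 12061729/16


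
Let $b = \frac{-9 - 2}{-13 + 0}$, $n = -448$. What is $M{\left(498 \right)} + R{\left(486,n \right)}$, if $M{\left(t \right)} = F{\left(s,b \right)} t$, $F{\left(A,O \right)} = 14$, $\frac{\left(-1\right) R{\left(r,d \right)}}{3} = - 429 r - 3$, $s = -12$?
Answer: $632463$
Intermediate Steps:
$R{\left(r,d \right)} = 9 + 1287 r$ ($R{\left(r,d \right)} = - 3 \left(- 429 r - 3\right) = - 3 \left(-3 - 429 r\right) = 9 + 1287 r$)
$b = \frac{11}{13}$ ($b = - \frac{11}{-13} = \left(-11\right) \left(- \frac{1}{13}\right) = \frac{11}{13} \approx 0.84615$)
$M{\left(t \right)} = 14 t$
$M{\left(498 \right)} + R{\left(486,n \right)} = 14 \cdot 498 + \left(9 + 1287 \cdot 486\right) = 6972 + \left(9 + 625482\right) = 6972 + 625491 = 632463$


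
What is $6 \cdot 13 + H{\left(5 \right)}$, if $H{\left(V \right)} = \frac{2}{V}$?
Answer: $\frac{392}{5} \approx 78.4$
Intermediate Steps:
$6 \cdot 13 + H{\left(5 \right)} = 6 \cdot 13 + \frac{2}{5} = 78 + 2 \cdot \frac{1}{5} = 78 + \frac{2}{5} = \frac{392}{5}$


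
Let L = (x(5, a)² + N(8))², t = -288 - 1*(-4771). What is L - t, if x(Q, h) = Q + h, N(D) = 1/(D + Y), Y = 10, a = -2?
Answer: -1425923/324 ≈ -4401.0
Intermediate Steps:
N(D) = 1/(10 + D) (N(D) = 1/(D + 10) = 1/(10 + D))
t = 4483 (t = -288 + 4771 = 4483)
L = 26569/324 (L = ((5 - 2)² + 1/(10 + 8))² = (3² + 1/18)² = (9 + 1/18)² = (163/18)² = 26569/324 ≈ 82.003)
L - t = 26569/324 - 1*4483 = 26569/324 - 4483 = -1425923/324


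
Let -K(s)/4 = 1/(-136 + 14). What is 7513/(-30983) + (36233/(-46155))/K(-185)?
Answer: -69172554409/2860040730 ≈ -24.186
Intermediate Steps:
K(s) = 2/61 (K(s) = -4/(-136 + 14) = -4/(-122) = -4*(-1/122) = 2/61)
7513/(-30983) + (36233/(-46155))/K(-185) = 7513/(-30983) + (36233/(-46155))/(2/61) = 7513*(-1/30983) + (36233*(-1/46155))*(61/2) = -7513/30983 - 36233/46155*61/2 = -7513/30983 - 2210213/92310 = -69172554409/2860040730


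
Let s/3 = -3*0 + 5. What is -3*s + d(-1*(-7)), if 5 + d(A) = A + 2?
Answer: -41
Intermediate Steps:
d(A) = -3 + A (d(A) = -5 + (A + 2) = -5 + (2 + A) = -3 + A)
s = 15 (s = 3*(-3*0 + 5) = 3*(0 + 5) = 3*5 = 15)
-3*s + d(-1*(-7)) = -3*15 + (-3 - 1*(-7)) = -45 + (-3 + 7) = -45 + 4 = -41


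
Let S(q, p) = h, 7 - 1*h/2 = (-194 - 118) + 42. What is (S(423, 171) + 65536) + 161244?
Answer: 227334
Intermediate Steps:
h = 554 (h = 14 - 2*((-194 - 118) + 42) = 14 - 2*(-312 + 42) = 14 - 2*(-270) = 14 + 540 = 554)
S(q, p) = 554
(S(423, 171) + 65536) + 161244 = (554 + 65536) + 161244 = 66090 + 161244 = 227334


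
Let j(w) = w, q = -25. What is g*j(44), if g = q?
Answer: -1100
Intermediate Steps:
g = -25
g*j(44) = -25*44 = -1100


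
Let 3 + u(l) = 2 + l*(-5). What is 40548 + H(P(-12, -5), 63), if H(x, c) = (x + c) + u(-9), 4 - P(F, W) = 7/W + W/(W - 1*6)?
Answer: 2236297/55 ≈ 40660.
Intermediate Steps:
P(F, W) = 4 - 7/W - W/(-6 + W) (P(F, W) = 4 - (7/W + W/(W - 1*6)) = 4 - (7/W + W/(W - 6)) = 4 - (7/W + W/(-6 + W)) = 4 + (-7/W - W/(-6 + W)) = 4 - 7/W - W/(-6 + W))
u(l) = -1 - 5*l (u(l) = -3 + (2 + l*(-5)) = -3 + (2 - 5*l) = -1 - 5*l)
H(x, c) = 44 + c + x (H(x, c) = (x + c) + (-1 - 5*(-9)) = (c + x) + (-1 + 45) = (c + x) + 44 = 44 + c + x)
40548 + H(P(-12, -5), 63) = 40548 + (44 + 63 + (42 - 31*(-5) + 3*(-5)²)/((-5)*(-6 - 5))) = 40548 + (44 + 63 - ⅕*(42 + 155 + 3*25)/(-11)) = 40548 + (44 + 63 - ⅕*(-1/11)*(42 + 155 + 75)) = 40548 + (44 + 63 - ⅕*(-1/11)*272) = 40548 + (44 + 63 + 272/55) = 40548 + 6157/55 = 2236297/55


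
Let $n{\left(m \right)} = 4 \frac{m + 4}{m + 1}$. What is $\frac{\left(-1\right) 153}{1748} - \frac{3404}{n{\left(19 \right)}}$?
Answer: $- \frac{1293673}{1748} \approx -740.09$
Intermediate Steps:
$n{\left(m \right)} = \frac{4 \left(4 + m\right)}{1 + m}$ ($n{\left(m \right)} = 4 \frac{4 + m}{1 + m} = \frac{4 \left(4 + m\right)}{1 + m}$)
$\frac{\left(-1\right) 153}{1748} - \frac{3404}{n{\left(19 \right)}} = \frac{\left(-1\right) 153}{1748} - \frac{3404}{4 \frac{1}{1 + 19} \left(4 + 19\right)} = \left(-153\right) \frac{1}{1748} - \frac{3404}{4 \cdot \frac{1}{20} \cdot 23} = - \frac{153}{1748} - \frac{3404}{4 \cdot \frac{1}{20} \cdot 23} = - \frac{153}{1748} - \frac{3404}{\frac{23}{5}} = - \frac{153}{1748} - 740 = - \frac{1293673}{1748}$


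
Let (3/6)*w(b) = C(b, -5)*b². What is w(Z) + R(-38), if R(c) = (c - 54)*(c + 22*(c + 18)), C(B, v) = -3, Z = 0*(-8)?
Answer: 43976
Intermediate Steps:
Z = 0
w(b) = -6*b² (w(b) = 2*(-3*b²) = -6*b²)
R(c) = (-54 + c)*(396 + 23*c) (R(c) = (-54 + c)*(c + 22*(18 + c)) = (-54 + c)*(c + (396 + 22*c)) = (-54 + c)*(396 + 23*c))
w(Z) + R(-38) = -6*0² + (-21384 - 846*(-38) + 23*(-38)²) = -6*0 + (-21384 + 32148 + 23*1444) = 0 + (-21384 + 32148 + 33212) = 0 + 43976 = 43976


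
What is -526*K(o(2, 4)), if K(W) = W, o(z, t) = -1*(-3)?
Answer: -1578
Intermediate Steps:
o(z, t) = 3
-526*K(o(2, 4)) = -526*3 = -1578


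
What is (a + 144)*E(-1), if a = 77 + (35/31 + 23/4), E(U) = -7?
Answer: -197799/124 ≈ -1595.2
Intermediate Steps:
a = 10401/124 (a = 77 + (35*(1/31) + 23*(¼)) = 77 + (35/31 + 23/4) = 77 + 853/124 = 10401/124 ≈ 83.879)
(a + 144)*E(-1) = (10401/124 + 144)*(-7) = (28257/124)*(-7) = -197799/124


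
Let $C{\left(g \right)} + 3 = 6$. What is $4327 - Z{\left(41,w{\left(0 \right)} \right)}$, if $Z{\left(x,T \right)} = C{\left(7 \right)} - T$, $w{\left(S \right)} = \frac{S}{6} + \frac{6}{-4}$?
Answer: $\frac{8645}{2} \approx 4322.5$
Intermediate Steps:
$w{\left(S \right)} = - \frac{3}{2} + \frac{S}{6}$ ($w{\left(S \right)} = S \frac{1}{6} + 6 \left(- \frac{1}{4}\right) = \frac{S}{6} - \frac{3}{2} = - \frac{3}{2} + \frac{S}{6}$)
$C{\left(g \right)} = 3$ ($C{\left(g \right)} = -3 + 6 = 3$)
$Z{\left(x,T \right)} = 3 - T$
$4327 - Z{\left(41,w{\left(0 \right)} \right)} = 4327 - \left(3 - \left(- \frac{3}{2} + \frac{1}{6} \cdot 0\right)\right) = 4327 - \left(3 - \left(- \frac{3}{2} + 0\right)\right) = 4327 - \left(3 - - \frac{3}{2}\right) = 4327 - \left(3 + \frac{3}{2}\right) = 4327 - \frac{9}{2} = \frac{8645}{2}$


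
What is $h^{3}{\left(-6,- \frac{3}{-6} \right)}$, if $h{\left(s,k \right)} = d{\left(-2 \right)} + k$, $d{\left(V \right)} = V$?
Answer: $- \frac{27}{8} \approx -3.375$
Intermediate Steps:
$h{\left(s,k \right)} = -2 + k$
$h^{3}{\left(-6,- \frac{3}{-6} \right)} = \left(-2 - \frac{3}{-6}\right)^{3} = \left(-2 - - \frac{1}{2}\right)^{3} = \left(-2 + \frac{1}{2}\right)^{3} = \left(- \frac{3}{2}\right)^{3} = - \frac{27}{8}$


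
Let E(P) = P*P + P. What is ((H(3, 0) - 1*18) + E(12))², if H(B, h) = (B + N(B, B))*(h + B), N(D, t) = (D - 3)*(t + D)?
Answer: 21609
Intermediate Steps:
E(P) = P + P² (E(P) = P² + P = P + P²)
N(D, t) = (-3 + D)*(D + t)
H(B, h) = (B + h)*(-5*B + 2*B²) (H(B, h) = (B + (B² - 3*B - 3*B + B*B))*(h + B) = (B + (B² - 3*B - 3*B + B²))*(B + h) = (B + (-6*B + 2*B²))*(B + h) = (-5*B + 2*B²)*(B + h) = (B + h)*(-5*B + 2*B²))
((H(3, 0) - 1*18) + E(12))² = ((3*(3 + 0 + 2*3*(-3 + 3) + 2*0*(-3 + 3)) - 1*18) + 12*(1 + 12))² = ((3*(3 + 0 + 2*3*0 + 2*0*0) - 18) + 12*13)² = ((3*(3 + 0 + 0 + 0) - 18) + 156)² = ((3*3 - 18) + 156)² = ((9 - 18) + 156)² = (-9 + 156)² = 147² = 21609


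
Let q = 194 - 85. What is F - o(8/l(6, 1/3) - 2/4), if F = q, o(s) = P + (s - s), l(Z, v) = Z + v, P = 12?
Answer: 97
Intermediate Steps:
o(s) = 12 (o(s) = 12 + (s - s) = 12 + 0 = 12)
q = 109
F = 109
F - o(8/l(6, 1/3) - 2/4) = 109 - 1*12 = 109 - 12 = 97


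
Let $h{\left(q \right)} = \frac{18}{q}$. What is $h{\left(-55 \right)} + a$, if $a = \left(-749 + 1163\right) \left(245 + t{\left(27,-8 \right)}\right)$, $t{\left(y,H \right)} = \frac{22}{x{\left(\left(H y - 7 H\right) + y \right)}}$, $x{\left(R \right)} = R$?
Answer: $\frac{741457116}{7315} \approx 1.0136 \cdot 10^{5}$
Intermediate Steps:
$t{\left(y,H \right)} = \frac{22}{y - 7 H + H y}$ ($t{\left(y,H \right)} = \frac{22}{\left(H y - 7 H\right) + y} = \frac{22}{\left(- 7 H + H y\right) + y} = \frac{22}{y - 7 H + H y}$)
$a = \frac{13481082}{133}$ ($a = \left(-749 + 1163\right) \left(245 + \frac{22}{27 - -56 - 216}\right) = 414 \left(245 + \frac{22}{27 + 56 - 216}\right) = 414 \left(245 + \frac{22}{-133}\right) = 414 \left(245 + 22 \left(- \frac{1}{133}\right)\right) = 414 \left(245 - \frac{22}{133}\right) = 414 \cdot \frac{32563}{133} = \frac{13481082}{133} \approx 1.0136 \cdot 10^{5}$)
$h{\left(-55 \right)} + a = \frac{18}{-55} + \frac{13481082}{133} = 18 \left(- \frac{1}{55}\right) + \frac{13481082}{133} = - \frac{18}{55} + \frac{13481082}{133} = \frac{741457116}{7315}$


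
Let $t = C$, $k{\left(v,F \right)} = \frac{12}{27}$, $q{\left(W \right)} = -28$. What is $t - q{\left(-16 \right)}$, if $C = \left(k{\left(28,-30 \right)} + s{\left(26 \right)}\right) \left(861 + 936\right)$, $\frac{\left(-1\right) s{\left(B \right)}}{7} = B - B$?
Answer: $\frac{2480}{3} \approx 826.67$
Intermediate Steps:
$s{\left(B \right)} = 0$ ($s{\left(B \right)} = - 7 \left(B - B\right) = \left(-7\right) 0 = 0$)
$k{\left(v,F \right)} = \frac{4}{9}$ ($k{\left(v,F \right)} = 12 \cdot \frac{1}{27} = \frac{4}{9}$)
$C = \frac{2396}{3}$ ($C = \left(\frac{4}{9} + 0\right) \left(861 + 936\right) = \frac{4}{9} \cdot 1797 = \frac{2396}{3} \approx 798.67$)
$t = \frac{2396}{3} \approx 798.67$
$t - q{\left(-16 \right)} = \frac{2396}{3} - -28 = \frac{2396}{3} + 28 = \frac{2480}{3}$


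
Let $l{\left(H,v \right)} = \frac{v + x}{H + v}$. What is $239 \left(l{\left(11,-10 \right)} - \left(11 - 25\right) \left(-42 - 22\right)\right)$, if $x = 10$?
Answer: $-214144$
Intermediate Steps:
$l{\left(H,v \right)} = \frac{10 + v}{H + v}$ ($l{\left(H,v \right)} = \frac{v + 10}{H + v} = \frac{10 + v}{H + v}$)
$239 \left(l{\left(11,-10 \right)} - \left(11 - 25\right) \left(-42 - 22\right)\right) = 239 \left(\frac{10 - 10}{11 - 10} - \left(11 - 25\right) \left(-42 - 22\right)\right) = 239 \left(1^{-1} \cdot 0 - \left(-14\right) \left(-64\right)\right) = 239 \left(1 \cdot 0 - 896\right) = 239 \left(0 - 896\right) = 239 \left(-896\right) = -214144$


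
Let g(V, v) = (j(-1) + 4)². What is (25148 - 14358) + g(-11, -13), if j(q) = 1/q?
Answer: 10799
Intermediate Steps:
j(q) = 1/q
g(V, v) = 9 (g(V, v) = (1/(-1) + 4)² = (-1 + 4)² = 3² = 9)
(25148 - 14358) + g(-11, -13) = (25148 - 14358) + 9 = 10790 + 9 = 10799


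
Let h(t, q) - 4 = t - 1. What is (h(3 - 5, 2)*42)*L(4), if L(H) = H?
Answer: 168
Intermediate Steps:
h(t, q) = 3 + t (h(t, q) = 4 + (t - 1) = 4 + (-1 + t) = 3 + t)
(h(3 - 5, 2)*42)*L(4) = ((3 + (3 - 5))*42)*4 = ((3 - 2)*42)*4 = (1*42)*4 = 42*4 = 168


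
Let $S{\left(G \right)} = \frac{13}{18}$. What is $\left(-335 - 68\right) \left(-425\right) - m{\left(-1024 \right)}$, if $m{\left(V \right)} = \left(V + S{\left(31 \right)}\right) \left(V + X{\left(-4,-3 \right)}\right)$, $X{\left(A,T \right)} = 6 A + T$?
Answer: $- \frac{16275419}{18} \approx -9.0419 \cdot 10^{5}$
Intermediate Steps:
$S{\left(G \right)} = \frac{13}{18}$ ($S{\left(G \right)} = 13 \cdot \frac{1}{18} = \frac{13}{18}$)
$X{\left(A,T \right)} = T + 6 A$
$m{\left(V \right)} = \left(-27 + V\right) \left(\frac{13}{18} + V\right)$ ($m{\left(V \right)} = \left(V + \frac{13}{18}\right) \left(V + \left(-3 + 6 \left(-4\right)\right)\right) = \left(\frac{13}{18} + V\right) \left(V - 27\right) = \left(\frac{13}{18} + V\right) \left(-27 + V\right) = \left(-27 + V\right) \left(\frac{13}{18} + V\right)$)
$\left(-335 - 68\right) \left(-425\right) - m{\left(-1024 \right)} = \left(-335 - 68\right) \left(-425\right) - \left(- \frac{39}{2} + \left(-1024\right)^{2} - - \frac{242176}{9}\right) = \left(-403\right) \left(-425\right) - \left(- \frac{39}{2} + 1048576 + \frac{242176}{9}\right) = 171275 - \frac{19358369}{18} = - \frac{16275419}{18}$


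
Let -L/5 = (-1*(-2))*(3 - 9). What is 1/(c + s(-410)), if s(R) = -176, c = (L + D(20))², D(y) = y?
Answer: 1/6224 ≈ 0.00016067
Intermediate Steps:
L = 60 (L = -5*(-1*(-2))*(3 - 9) = -10*(-6) = -5*(-12) = 60)
c = 6400 (c = (60 + 20)² = 80² = 6400)
1/(c + s(-410)) = 1/(6400 - 176) = 1/6224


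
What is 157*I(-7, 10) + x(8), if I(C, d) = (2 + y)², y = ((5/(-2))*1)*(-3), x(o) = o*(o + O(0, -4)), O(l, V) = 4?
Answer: 57061/4 ≈ 14265.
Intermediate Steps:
x(o) = o*(4 + o) (x(o) = o*(o + 4) = o*(4 + o))
y = 15/2 (y = ((5*(-½))*1)*(-3) = -5/2*1*(-3) = -5/2*(-3) = 15/2 ≈ 7.5000)
I(C, d) = 361/4 (I(C, d) = (2 + 15/2)² = (19/2)² = 361/4)
157*I(-7, 10) + x(8) = 157*(361/4) + 8*(4 + 8) = 56677/4 + 8*12 = 56677/4 + 96 = 57061/4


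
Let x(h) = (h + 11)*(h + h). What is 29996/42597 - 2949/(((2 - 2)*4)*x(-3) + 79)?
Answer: -123248869/3365163 ≈ -36.625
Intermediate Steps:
x(h) = 2*h*(11 + h) (x(h) = (11 + h)*(2*h) = 2*h*(11 + h))
29996/42597 - 2949/(((2 - 2)*4)*x(-3) + 79) = 29996/42597 - 2949/(((2 - 2)*4)*(2*(-3)*(11 - 3)) + 79) = 29996*(1/42597) - 2949/((0*4)*(2*(-3)*8) + 79) = 29996/42597 - 2949/(0*(-48) + 79) = 29996/42597 - 2949/(0 + 79) = 29996/42597 - 2949/79 = -123248869/3365163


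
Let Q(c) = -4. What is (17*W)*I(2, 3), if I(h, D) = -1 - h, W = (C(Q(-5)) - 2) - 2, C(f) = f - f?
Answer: 204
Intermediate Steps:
C(f) = 0
W = -4 (W = (0 - 2) - 2 = -2 - 2 = -4)
(17*W)*I(2, 3) = (17*(-4))*(-1 - 1*2) = -68*(-1 - 2) = -68*(-3) = 204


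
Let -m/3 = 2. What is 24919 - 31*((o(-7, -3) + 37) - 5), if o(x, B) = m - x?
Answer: 23896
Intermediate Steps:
m = -6 (m = -3*2 = -6)
o(x, B) = -6 - x
24919 - 31*((o(-7, -3) + 37) - 5) = 24919 - 31*(((-6 - 1*(-7)) + 37) - 5) = 24919 - 31*(((-6 + 7) + 37) - 5) = 24919 - 31*((1 + 37) - 5) = 24919 - 31*(38 - 5) = 24919 - 31*33 = 24919 - 1023 = 23896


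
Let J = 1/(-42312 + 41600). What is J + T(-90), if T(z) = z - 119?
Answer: -148809/712 ≈ -209.00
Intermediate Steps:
T(z) = -119 + z
J = -1/712 (J = 1/(-712) = -1/712 ≈ -0.0014045)
J + T(-90) = -1/712 + (-119 - 90) = -1/712 - 209 = -148809/712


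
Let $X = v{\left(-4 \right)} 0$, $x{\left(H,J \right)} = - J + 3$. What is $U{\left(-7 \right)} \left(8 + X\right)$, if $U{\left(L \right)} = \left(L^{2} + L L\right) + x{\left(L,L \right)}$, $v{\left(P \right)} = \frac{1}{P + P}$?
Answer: $864$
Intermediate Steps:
$x{\left(H,J \right)} = 3 - J$
$v{\left(P \right)} = \frac{1}{2 P}$
$U{\left(L \right)} = 3 - L + 2 L^{2}$ ($U{\left(L \right)} = \left(L^{2} + L L\right) - \left(-3 + L\right) = \left(L^{2} + L^{2}\right) - \left(-3 + L\right) = 2 L^{2} - \left(-3 + L\right) = 3 - L + 2 L^{2}$)
$X = 0$ ($X = \frac{1}{2 \left(-4\right)} 0 = \frac{1}{2} \left(- \frac{1}{4}\right) 0 = \left(- \frac{1}{8}\right) 0 = 0$)
$U{\left(-7 \right)} \left(8 + X\right) = \left(3 - -7 + 2 \left(-7\right)^{2}\right) \left(8 + 0\right) = \left(3 + 7 + 2 \cdot 49\right) 8 = \left(3 + 7 + 98\right) 8 = 108 \cdot 8 = 864$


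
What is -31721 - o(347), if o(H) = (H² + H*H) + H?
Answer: -272886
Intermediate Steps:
o(H) = H + 2*H² (o(H) = (H² + H²) + H = 2*H² + H = H + 2*H²)
-31721 - o(347) = -31721 - 347*(1 + 2*347) = -31721 - 347*(1 + 694) = -31721 - 347*695 = -31721 - 1*241165 = -31721 - 241165 = -272886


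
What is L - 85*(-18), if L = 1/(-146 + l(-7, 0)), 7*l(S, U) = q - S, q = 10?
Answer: 1537643/1005 ≈ 1530.0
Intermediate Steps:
l(S, U) = 10/7 - S/7 (l(S, U) = (10 - S)/7 = 10/7 - S/7)
L = -7/1005 (L = 1/(-146 + (10/7 - ⅐*(-7))) = 1/(-146 + (10/7 + 1)) = 1/(-146 + 17/7) = 1/(-1005/7) = -7/1005 ≈ -0.0069652)
L - 85*(-18) = -7/1005 - 85*(-18) = -7/1005 + 1530 = 1537643/1005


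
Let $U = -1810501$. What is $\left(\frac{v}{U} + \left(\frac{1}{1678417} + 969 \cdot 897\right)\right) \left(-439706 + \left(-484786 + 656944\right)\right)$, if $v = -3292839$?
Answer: $- \frac{64242848808425858241460}{276252332447} \approx -2.3255 \cdot 10^{11}$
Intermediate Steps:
$\left(\frac{v}{U} + \left(\frac{1}{1678417} + 969 \cdot 897\right)\right) \left(-439706 + \left(-484786 + 656944\right)\right) = \left(- \frac{3292839}{-1810501} + \left(\frac{1}{1678417} + 969 \cdot 897\right)\right) \left(-439706 + \left(-484786 + 656944\right)\right) = \left(\left(-3292839\right) \left(- \frac{1}{1810501}\right) + \left(\frac{1}{1678417} + 869193\right)\right) \left(-439706 + 172158\right) = \left(\frac{299349}{164591} + \frac{1458868307482}{1678417}\right) \left(-267548\right) = \frac{240117096029220395}{276252332447} \left(-267548\right) = - \frac{64242848808425858241460}{276252332447}$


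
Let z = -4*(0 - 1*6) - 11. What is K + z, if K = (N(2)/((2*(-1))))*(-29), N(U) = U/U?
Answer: 55/2 ≈ 27.500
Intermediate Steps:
z = 13 (z = -4*(0 - 6) - 11 = -4*(-6) - 11 = 24 - 11 = 13)
N(U) = 1
K = 29/2 (K = (1/(2*(-1)))*(-29) = (1/(-2))*(-29) = (1*(-1/2))*(-29) = -1/2*(-29) = 29/2 ≈ 14.500)
K + z = 29/2 + 13 = 55/2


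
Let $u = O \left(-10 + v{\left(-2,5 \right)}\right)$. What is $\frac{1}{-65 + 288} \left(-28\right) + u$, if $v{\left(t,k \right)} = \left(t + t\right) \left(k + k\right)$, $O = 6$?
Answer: $- \frac{66928}{223} \approx -300.13$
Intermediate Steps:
$v{\left(t,k \right)} = 4 k t$ ($v{\left(t,k \right)} = 2 t 2 k = 4 k t$)
$u = -300$ ($u = 6 \left(-10 + 4 \cdot 5 \left(-2\right)\right) = 6 \left(-10 - 40\right) = 6 \left(-50\right) = -300$)
$\frac{1}{-65 + 288} \left(-28\right) + u = \frac{1}{-65 + 288} \left(-28\right) - 300 = \frac{1}{223} \left(-28\right) - 300 = - \frac{28}{223} - 300 = - \frac{66928}{223}$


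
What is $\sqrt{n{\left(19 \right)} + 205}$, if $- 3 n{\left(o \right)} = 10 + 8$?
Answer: $\sqrt{199} \approx 14.107$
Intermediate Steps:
$n{\left(o \right)} = -6$ ($n{\left(o \right)} = - \frac{10 + 8}{3} = \left(- \frac{1}{3}\right) 18 = -6$)
$\sqrt{n{\left(19 \right)} + 205} = \sqrt{-6 + 205} = \sqrt{199}$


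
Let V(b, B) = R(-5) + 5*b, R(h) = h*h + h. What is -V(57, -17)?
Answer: -305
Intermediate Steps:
R(h) = h + h² (R(h) = h² + h = h + h²)
V(b, B) = 20 + 5*b (V(b, B) = -5*(1 - 5) + 5*b = -5*(-4) + 5*b = 20 + 5*b)
-V(57, -17) = -(20 + 5*57) = -(20 + 285) = -1*305 = -305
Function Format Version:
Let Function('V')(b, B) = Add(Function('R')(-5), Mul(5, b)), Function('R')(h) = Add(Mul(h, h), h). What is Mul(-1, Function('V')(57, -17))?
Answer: -305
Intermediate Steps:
Function('R')(h) = Add(h, Pow(h, 2)) (Function('R')(h) = Add(Pow(h, 2), h) = Add(h, Pow(h, 2)))
Function('V')(b, B) = Add(20, Mul(5, b)) (Function('V')(b, B) = Add(Mul(-5, Add(1, -5)), Mul(5, b)) = Add(Mul(-5, -4), Mul(5, b)) = Add(20, Mul(5, b)))
Mul(-1, Function('V')(57, -17)) = Mul(-1, Add(20, Mul(5, 57))) = Mul(-1, Add(20, 285)) = Mul(-1, 305) = -305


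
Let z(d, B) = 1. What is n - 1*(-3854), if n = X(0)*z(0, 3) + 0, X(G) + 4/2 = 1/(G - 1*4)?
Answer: 15407/4 ≈ 3851.8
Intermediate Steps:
X(G) = -2 + 1/(-4 + G) (X(G) = -2 + 1/(G - 1*4) = -2 + 1/(G - 4) = -2 + 1/(-4 + G))
n = -9/4 (n = ((9 - 2*0)/(-4 + 0))*1 + 0 = ((9 + 0)/(-4))*1 + 0 = -¼*9*1 + 0 = -9/4*1 + 0 = -9/4 + 0 = -9/4 ≈ -2.2500)
n - 1*(-3854) = -9/4 - 1*(-3854) = -9/4 + 3854 = 15407/4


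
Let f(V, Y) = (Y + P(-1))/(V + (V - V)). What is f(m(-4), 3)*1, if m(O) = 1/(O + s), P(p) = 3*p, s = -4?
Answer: 0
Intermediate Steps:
m(O) = 1/(-4 + O) (m(O) = 1/(O - 4) = 1/(-4 + O))
f(V, Y) = (-3 + Y)/V (f(V, Y) = (Y + 3*(-1))/(V + (V - V)) = (Y - 3)/(V + 0) = (-3 + Y)/V)
f(m(-4), 3)*1 = ((-3 + 3)/(1/(-4 - 4)))*1 = (0/1/(-8))*1 = (0/(-⅛))*1 = -8*0*1 = 0*1 = 0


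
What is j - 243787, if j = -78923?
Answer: -322710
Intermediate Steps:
j - 243787 = -78923 - 243787 = -322710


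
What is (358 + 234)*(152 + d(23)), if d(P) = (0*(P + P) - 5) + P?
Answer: 100640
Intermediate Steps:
d(P) = -5 + P (d(P) = (0*(2*P) - 5) + P = (0 - 5) + P = -5 + P)
(358 + 234)*(152 + d(23)) = (358 + 234)*(152 + (-5 + 23)) = 592*(152 + 18) = 592*170 = 100640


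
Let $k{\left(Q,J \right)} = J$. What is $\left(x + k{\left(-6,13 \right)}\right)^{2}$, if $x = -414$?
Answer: $160801$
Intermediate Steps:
$\left(x + k{\left(-6,13 \right)}\right)^{2} = \left(-414 + 13\right)^{2} = \left(-401\right)^{2} = 160801$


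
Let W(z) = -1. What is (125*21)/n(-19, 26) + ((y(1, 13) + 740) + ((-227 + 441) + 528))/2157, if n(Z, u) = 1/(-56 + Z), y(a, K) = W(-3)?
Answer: -424657894/2157 ≈ -1.9687e+5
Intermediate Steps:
y(a, K) = -1
(125*21)/n(-19, 26) + ((y(1, 13) + 740) + ((-227 + 441) + 528))/2157 = (125*21)/(1/(-56 - 19)) + ((-1 + 740) + ((-227 + 441) + 528))/2157 = 2625/(1/(-75)) + (739 + (214 + 528))*(1/2157) = 2625/(-1/75) + (739 + 742)*(1/2157) = 2625*(-75) + 1481*(1/2157) = -196875 + 1481/2157 = -424657894/2157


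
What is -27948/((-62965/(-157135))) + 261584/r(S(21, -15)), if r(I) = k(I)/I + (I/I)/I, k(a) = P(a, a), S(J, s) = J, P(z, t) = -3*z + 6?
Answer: -2113619538/12593 ≈ -1.6784e+5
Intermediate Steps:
P(z, t) = 6 - 3*z
k(a) = 6 - 3*a
r(I) = 1/I + (6 - 3*I)/I (r(I) = (6 - 3*I)/I + (I/I)/I = (6 - 3*I)/I + 1/I = 1/I + (6 - 3*I)/I)
-27948/((-62965/(-157135))) + 261584/r(S(21, -15)) = -27948/((-62965/(-157135))) + 261584/(-3 + 7/21) = -27948/((-62965*(-1/157135))) + 261584/(-3 + 7*(1/21)) = -27948/12593/31427 + 261584/(-3 + ⅓) = -27948*31427/12593 + 261584/(-8/3) = -878321796/12593 + 261584*(-3/8) = -878321796/12593 - 98094 = -2113619538/12593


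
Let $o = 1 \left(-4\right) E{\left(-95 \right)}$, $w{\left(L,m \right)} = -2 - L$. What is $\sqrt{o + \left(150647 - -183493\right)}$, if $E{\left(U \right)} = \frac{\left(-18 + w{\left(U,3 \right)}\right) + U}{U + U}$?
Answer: $\frac{2 \sqrt{30156097}}{19} \approx 578.05$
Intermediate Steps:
$E{\left(U \right)} = - \frac{10}{U}$ ($E{\left(U \right)} = \frac{\left(-18 - \left(2 + U\right)\right) + U}{U + U} = \frac{\left(-20 - U\right) + U}{2 U} = - 20 \frac{1}{2 U} = - \frac{10}{U}$)
$o = - \frac{8}{19}$ ($o = 1 \left(-4\right) \left(- \frac{10}{-95}\right) = - 4 \left(\left(-10\right) \left(- \frac{1}{95}\right)\right) = \left(-4\right) \frac{2}{19} = - \frac{8}{19} \approx -0.42105$)
$\sqrt{o + \left(150647 - -183493\right)} = \sqrt{- \frac{8}{19} + \left(150647 - -183493\right)} = \sqrt{- \frac{8}{19} + \left(150647 + 183493\right)} = \sqrt{- \frac{8}{19} + 334140} = \sqrt{\frac{6348652}{19}} = \frac{2 \sqrt{30156097}}{19}$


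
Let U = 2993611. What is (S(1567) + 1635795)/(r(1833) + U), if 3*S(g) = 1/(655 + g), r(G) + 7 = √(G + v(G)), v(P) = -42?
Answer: 5440480848203914/9956409711704775 - 10904209471*√199/19912819423409550 ≈ 0.54642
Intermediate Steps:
r(G) = -7 + √(-42 + G) (r(G) = -7 + √(G - 42) = -7 + √(-42 + G))
S(g) = 1/(3*(655 + g))
(S(1567) + 1635795)/(r(1833) + U) = (1/(3*(655 + 1567)) + 1635795)/((-7 + √(-42 + 1833)) + 2993611) = ((⅓)/2222 + 1635795)/((-7 + √1791) + 2993611) = ((⅓)*(1/2222) + 1635795)/((-7 + 3*√199) + 2993611) = (1/6666 + 1635795)/(2993604 + 3*√199) = 10904209471/(6666*(2993604 + 3*√199))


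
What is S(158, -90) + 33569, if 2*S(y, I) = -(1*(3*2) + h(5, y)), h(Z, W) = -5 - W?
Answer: 67295/2 ≈ 33648.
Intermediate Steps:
S(y, I) = -½ + y/2 (S(y, I) = (-(1*(3*2) + (-5 - y)))/2 = (-(1*6 + (-5 - y)))/2 = (-(6 + (-5 - y)))/2 = (-(1 - y))/2 = (-1 + y)/2 = -½ + y/2)
S(158, -90) + 33569 = (-½ + (½)*158) + 33569 = (-½ + 79) + 33569 = 157/2 + 33569 = 67295/2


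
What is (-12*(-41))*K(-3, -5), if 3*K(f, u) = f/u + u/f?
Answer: 5576/15 ≈ 371.73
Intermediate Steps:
K(f, u) = f/(3*u) + u/(3*f) (K(f, u) = (f/u + u/f)/3 = f/(3*u) + u/(3*f))
(-12*(-41))*K(-3, -5) = (-12*(-41))*((1/3)*(-3)/(-5) + (1/3)*(-5)/(-3)) = 492*((1/3)*(-3)*(-1/5) + (1/3)*(-5)*(-1/3)) = 492*(1/5 + 5/9) = 492*(34/45) = 5576/15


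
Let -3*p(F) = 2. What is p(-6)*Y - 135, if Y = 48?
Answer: -167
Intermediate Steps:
p(F) = -⅔ (p(F) = -⅓*2 = -⅔)
p(-6)*Y - 135 = -⅔*48 - 135 = -32 - 135 = -167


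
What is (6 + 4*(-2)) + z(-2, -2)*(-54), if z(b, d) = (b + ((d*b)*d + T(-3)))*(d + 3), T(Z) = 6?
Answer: 214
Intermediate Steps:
z(b, d) = (3 + d)*(6 + b + b*d²) (z(b, d) = (b + ((d*b)*d + 6))*(d + 3) = (b + ((b*d)*d + 6))*(3 + d) = (b + (b*d² + 6))*(3 + d) = (b + (6 + b*d²))*(3 + d) = (6 + b + b*d²)*(3 + d) = (3 + d)*(6 + b + b*d²))
(6 + 4*(-2)) + z(-2, -2)*(-54) = (6 + 4*(-2)) + (18 + 3*(-2) + 6*(-2) - 2*(-2) - 2*(-2)³ + 3*(-2)*(-2)²)*(-54) = (6 - 8) + (18 - 6 - 12 + 4 - 2*(-8) + 3*(-2)*4)*(-54) = -2 + (18 - 6 - 12 + 4 + 16 - 24)*(-54) = -2 - 4*(-54) = -2 + 216 = 214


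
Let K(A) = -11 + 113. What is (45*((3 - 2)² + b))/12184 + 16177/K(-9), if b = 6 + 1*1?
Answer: 24642161/155346 ≈ 158.63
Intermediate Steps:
K(A) = 102
b = 7 (b = 6 + 1 = 7)
(45*((3 - 2)² + b))/12184 + 16177/K(-9) = (45*((3 - 2)² + 7))/12184 + 16177/102 = (45*(1² + 7))*(1/12184) + 16177*(1/102) = (45*(1 + 7))*(1/12184) + 16177/102 = (45*8)*(1/12184) + 16177/102 = 360*(1/12184) + 16177/102 = 45/1523 + 16177/102 = 24642161/155346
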